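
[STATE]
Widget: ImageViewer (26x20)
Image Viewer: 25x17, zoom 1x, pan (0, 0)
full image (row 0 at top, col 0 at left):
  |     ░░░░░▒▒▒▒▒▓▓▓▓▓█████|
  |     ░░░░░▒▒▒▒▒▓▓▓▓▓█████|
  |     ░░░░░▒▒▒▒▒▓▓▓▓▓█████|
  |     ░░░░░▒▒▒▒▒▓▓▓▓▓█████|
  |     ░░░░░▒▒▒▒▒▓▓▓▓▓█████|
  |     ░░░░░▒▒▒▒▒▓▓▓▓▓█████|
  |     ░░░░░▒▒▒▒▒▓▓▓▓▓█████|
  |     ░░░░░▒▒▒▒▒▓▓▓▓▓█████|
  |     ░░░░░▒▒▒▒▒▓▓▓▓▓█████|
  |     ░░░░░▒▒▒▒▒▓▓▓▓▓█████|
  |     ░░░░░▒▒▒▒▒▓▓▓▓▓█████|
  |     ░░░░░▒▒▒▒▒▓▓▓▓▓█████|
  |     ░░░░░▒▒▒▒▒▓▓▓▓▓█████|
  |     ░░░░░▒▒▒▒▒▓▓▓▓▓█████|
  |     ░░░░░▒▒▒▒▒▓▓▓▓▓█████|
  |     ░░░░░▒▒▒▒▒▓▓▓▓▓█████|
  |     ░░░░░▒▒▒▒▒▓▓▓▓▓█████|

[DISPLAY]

     ░░░░░▒▒▒▒▒▓▓▓▓▓█████ 
     ░░░░░▒▒▒▒▒▓▓▓▓▓█████ 
     ░░░░░▒▒▒▒▒▓▓▓▓▓█████ 
     ░░░░░▒▒▒▒▒▓▓▓▓▓█████ 
     ░░░░░▒▒▒▒▒▓▓▓▓▓█████ 
     ░░░░░▒▒▒▒▒▓▓▓▓▓█████ 
     ░░░░░▒▒▒▒▒▓▓▓▓▓█████ 
     ░░░░░▒▒▒▒▒▓▓▓▓▓█████ 
     ░░░░░▒▒▒▒▒▓▓▓▓▓█████ 
     ░░░░░▒▒▒▒▒▓▓▓▓▓█████ 
     ░░░░░▒▒▒▒▒▓▓▓▓▓█████ 
     ░░░░░▒▒▒▒▒▓▓▓▓▓█████ 
     ░░░░░▒▒▒▒▒▓▓▓▓▓█████ 
     ░░░░░▒▒▒▒▒▓▓▓▓▓█████ 
     ░░░░░▒▒▒▒▒▓▓▓▓▓█████ 
     ░░░░░▒▒▒▒▒▓▓▓▓▓█████ 
     ░░░░░▒▒▒▒▒▓▓▓▓▓█████ 
                          
                          
                          


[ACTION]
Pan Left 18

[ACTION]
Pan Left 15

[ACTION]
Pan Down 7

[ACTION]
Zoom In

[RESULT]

          ░░░░░░░░░░▒▒▒▒▒▒
          ░░░░░░░░░░▒▒▒▒▒▒
          ░░░░░░░░░░▒▒▒▒▒▒
          ░░░░░░░░░░▒▒▒▒▒▒
          ░░░░░░░░░░▒▒▒▒▒▒
          ░░░░░░░░░░▒▒▒▒▒▒
          ░░░░░░░░░░▒▒▒▒▒▒
          ░░░░░░░░░░▒▒▒▒▒▒
          ░░░░░░░░░░▒▒▒▒▒▒
          ░░░░░░░░░░▒▒▒▒▒▒
          ░░░░░░░░░░▒▒▒▒▒▒
          ░░░░░░░░░░▒▒▒▒▒▒
          ░░░░░░░░░░▒▒▒▒▒▒
          ░░░░░░░░░░▒▒▒▒▒▒
          ░░░░░░░░░░▒▒▒▒▒▒
          ░░░░░░░░░░▒▒▒▒▒▒
          ░░░░░░░░░░▒▒▒▒▒▒
          ░░░░░░░░░░▒▒▒▒▒▒
          ░░░░░░░░░░▒▒▒▒▒▒
          ░░░░░░░░░░▒▒▒▒▒▒


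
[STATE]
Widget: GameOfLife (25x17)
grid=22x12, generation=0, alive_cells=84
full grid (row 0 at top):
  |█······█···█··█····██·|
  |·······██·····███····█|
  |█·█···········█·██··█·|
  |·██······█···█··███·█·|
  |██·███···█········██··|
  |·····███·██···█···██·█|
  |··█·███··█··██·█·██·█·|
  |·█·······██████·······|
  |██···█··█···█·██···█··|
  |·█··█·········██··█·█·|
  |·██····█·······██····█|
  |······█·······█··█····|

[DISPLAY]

Gen: 0                   
█······█···█··█····██·   
·······██·····███····█   
█·█···········█·██··█·   
·██······█···█··███·█·   
██·███···█········██··   
·····███·██···█···██·█   
··█·███··█··██·█·██·█·   
·█·······██████·······   
██···█··█···█·██···█··   
·█··█·········██··█·█·   
·██····█·······██····█   
······█·······█··█····   
                         
                         
                         
                         


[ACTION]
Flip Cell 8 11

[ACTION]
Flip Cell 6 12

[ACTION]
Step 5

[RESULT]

Gen: 5                   
······················   
········██···█·█······   
······█·····█··█······   
··█··█···█···█········   
·█·█··█···············   
··███·█··█·█··········   
·██·█············██···   
·········███··██·█····   
█··············█····█·   
·█·············███··█·   
···············█···██·   
······················   
                         
                         
                         
                         


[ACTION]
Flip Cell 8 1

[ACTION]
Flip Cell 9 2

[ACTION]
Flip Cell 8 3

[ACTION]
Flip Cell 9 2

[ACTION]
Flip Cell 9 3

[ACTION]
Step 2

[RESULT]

Gen: 7                   
······················   
·············█········   
·············█········   
·····███·█············   
······█···············   
·████·····█······█····   
·██·██····█····██·█···   
█··██····███···█······   
··█··············██···   
██············███··███   
··············██···███   
······················   
                         
                         
                         
                         


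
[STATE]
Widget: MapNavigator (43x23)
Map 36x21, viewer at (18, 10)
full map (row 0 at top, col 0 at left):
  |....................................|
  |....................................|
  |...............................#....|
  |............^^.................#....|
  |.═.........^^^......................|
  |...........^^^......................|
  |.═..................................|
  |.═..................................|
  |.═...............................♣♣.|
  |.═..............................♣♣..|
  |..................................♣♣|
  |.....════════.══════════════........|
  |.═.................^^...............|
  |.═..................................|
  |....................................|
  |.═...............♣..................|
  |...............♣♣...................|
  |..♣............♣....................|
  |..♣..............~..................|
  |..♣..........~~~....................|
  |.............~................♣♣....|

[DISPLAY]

                                           
   ....................................    
   ....................................    
   ...............................#....    
   ............^^.................#....    
   .═.........^^^......................    
   ...........^^^......................    
   .═..................................    
   .═..................................    
   .═...............................♣♣.    
   .═..............................♣♣..    
   ..................@...............♣♣    
   .....════════.══════════════........    
   .═.................^^...............    
   .═..................................    
   ....................................    
   .═...............♣..................    
   ...............♣♣...................    
   ..♣............♣....................    
   ..♣..............~..................    
   ..♣..........~~~....................    
   .............~................♣♣....    
                                           


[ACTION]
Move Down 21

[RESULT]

   .═..............................♣♣..    
   ..................................♣♣    
   .....════════.══════════════........    
   .═.................^^...............    
   .═..................................    
   ....................................    
   .═...............♣..................    
   ...............♣♣...................    
   ..♣............♣....................    
   ..♣..............~..................    
   ..♣..........~~~....................    
   .............~....@...........♣♣....    
                                           
                                           
                                           
                                           
                                           
                                           
                                           
                                           
                                           
                                           
                                           


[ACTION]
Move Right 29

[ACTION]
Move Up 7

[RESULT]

.................#....                     
.................#....                     
......................                     
......................                     
......................                     
......................                     
...................♣♣.                     
..................♣♣..                     
....................♣♣                     
══════════════........                     
.....^^...............                     
.....................@                     
......................                     
...♣..................                     
.♣♣...................                     
.♣....................                     
...~..................                     
~~....................                     
................♣♣....                     
                                           
                                           
                                           
                                           


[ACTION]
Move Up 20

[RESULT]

                                           
                                           
                                           
                                           
                                           
                                           
                                           
                                           
                                           
                                           
                                           
.....................@                     
......................                     
.................#....                     
.................#....                     
......................                     
......................                     
......................                     
......................                     
...................♣♣.                     
..................♣♣..                     
....................♣♣                     
══════════════........                     


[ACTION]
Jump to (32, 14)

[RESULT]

.^^.................#....                  
^^^......................                  
^^^......................                  
.........................                  
.........................                  
......................♣♣.                  
.....................♣♣..                  
.......................♣♣                  
══.══════════════........                  
........^^...............                  
.........................                  
.....................@...                  
......♣..................                  
....♣♣...................                  
....♣....................                  
......~..................                  
..~~~....................                  
..~................♣♣....                  
                                           
                                           
                                           
                                           
                                           


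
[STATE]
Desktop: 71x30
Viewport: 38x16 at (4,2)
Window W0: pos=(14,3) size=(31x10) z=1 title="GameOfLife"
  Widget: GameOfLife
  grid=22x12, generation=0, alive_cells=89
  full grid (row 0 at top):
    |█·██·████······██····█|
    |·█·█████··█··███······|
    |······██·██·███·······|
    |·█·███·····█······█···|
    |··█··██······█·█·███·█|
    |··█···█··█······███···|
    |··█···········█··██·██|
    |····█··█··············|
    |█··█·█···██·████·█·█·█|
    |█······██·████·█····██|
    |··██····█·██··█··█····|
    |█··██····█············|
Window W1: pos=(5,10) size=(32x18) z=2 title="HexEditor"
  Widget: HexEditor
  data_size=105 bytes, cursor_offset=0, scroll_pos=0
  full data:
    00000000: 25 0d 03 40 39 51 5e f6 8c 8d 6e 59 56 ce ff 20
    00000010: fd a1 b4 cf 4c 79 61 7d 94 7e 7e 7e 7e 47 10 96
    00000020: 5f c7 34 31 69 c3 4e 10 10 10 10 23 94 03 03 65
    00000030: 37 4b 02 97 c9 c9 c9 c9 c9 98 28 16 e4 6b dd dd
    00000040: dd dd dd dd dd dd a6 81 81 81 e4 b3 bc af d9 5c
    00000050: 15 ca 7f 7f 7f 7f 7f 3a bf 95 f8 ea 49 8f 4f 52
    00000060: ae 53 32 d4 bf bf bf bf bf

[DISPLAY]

                                      
          ┏━━━━━━━━━━━━━━━━━━━━━━━━━━━
          ┃ GameOfLife                
          ┠───────────────────────────
          ┃Gen: 0                     
          ┃·█·███·····█······█···     
          ┃··█··██······█·█·███·█     
          ┃··█···█··█······███···     
 ┏━━━━━━━━━━━━━━━━━━━━━━━━━━━━━━┓     
 ┃ HexEditor                    ┃     
 ┠──────────────────────────────┨━━━━━
 ┃00000000  25 0d 03 40 39 51 5e┃     
 ┃00000010  fd a1 b4 cf 4c 79 61┃     
 ┃00000020  5f c7 34 31 69 c3 4e┃     
 ┃00000030  37 4b 02 97 c9 c9 c9┃     
 ┃00000040  dd dd dd dd dd dd a6┃     


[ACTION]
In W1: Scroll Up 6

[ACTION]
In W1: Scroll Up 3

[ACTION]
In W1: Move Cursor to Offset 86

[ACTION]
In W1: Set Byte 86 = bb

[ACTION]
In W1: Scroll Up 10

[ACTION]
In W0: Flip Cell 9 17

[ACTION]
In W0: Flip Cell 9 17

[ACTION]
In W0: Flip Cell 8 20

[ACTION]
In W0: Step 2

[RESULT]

                                      
          ┏━━━━━━━━━━━━━━━━━━━━━━━━━━━
          ┃ GameOfLife                
          ┠───────────────────────────
          ┃Gen: 2                     
          ┃·███··██··██······██··     
          ┃······██···········██·     
          ┃·█·████········█··███·     
 ┏━━━━━━━━━━━━━━━━━━━━━━━━━━━━━━┓     
 ┃ HexEditor                    ┃     
 ┠──────────────────────────────┨━━━━━
 ┃00000000  25 0d 03 40 39 51 5e┃     
 ┃00000010  fd a1 b4 cf 4c 79 61┃     
 ┃00000020  5f c7 34 31 69 c3 4e┃     
 ┃00000030  37 4b 02 97 c9 c9 c9┃     
 ┃00000040  dd dd dd dd dd dd a6┃     


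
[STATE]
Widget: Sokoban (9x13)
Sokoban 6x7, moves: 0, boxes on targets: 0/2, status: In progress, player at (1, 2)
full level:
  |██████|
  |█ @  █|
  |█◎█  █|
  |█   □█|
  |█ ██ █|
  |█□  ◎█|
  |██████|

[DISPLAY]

██████   
█ @  █   
█◎█  █   
█   □█   
█ ██ █   
█□  ◎█   
██████   
Moves: 0 
         
         
         
         
         


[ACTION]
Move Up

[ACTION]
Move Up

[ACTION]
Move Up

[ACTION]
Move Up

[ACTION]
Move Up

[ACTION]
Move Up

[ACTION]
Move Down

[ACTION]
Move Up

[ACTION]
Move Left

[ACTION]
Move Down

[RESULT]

██████   
█    █   
█+█  █   
█   □█   
█ ██ █   
█□  ◎█   
██████   
Moves: 2 
         
         
         
         
         


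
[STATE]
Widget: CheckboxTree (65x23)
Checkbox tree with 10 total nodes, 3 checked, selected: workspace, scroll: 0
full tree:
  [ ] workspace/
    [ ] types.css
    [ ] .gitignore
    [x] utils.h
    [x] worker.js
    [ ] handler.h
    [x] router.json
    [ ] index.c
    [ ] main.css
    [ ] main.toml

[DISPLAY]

>[-] workspace/                                                  
   [ ] types.css                                                 
   [ ] .gitignore                                                
   [x] utils.h                                                   
   [x] worker.js                                                 
   [ ] handler.h                                                 
   [x] router.json                                               
   [ ] index.c                                                   
   [ ] main.css                                                  
   [ ] main.toml                                                 
                                                                 
                                                                 
                                                                 
                                                                 
                                                                 
                                                                 
                                                                 
                                                                 
                                                                 
                                                                 
                                                                 
                                                                 
                                                                 


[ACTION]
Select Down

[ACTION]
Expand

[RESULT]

 [-] workspace/                                                  
>  [ ] types.css                                                 
   [ ] .gitignore                                                
   [x] utils.h                                                   
   [x] worker.js                                                 
   [ ] handler.h                                                 
   [x] router.json                                               
   [ ] index.c                                                   
   [ ] main.css                                                  
   [ ] main.toml                                                 
                                                                 
                                                                 
                                                                 
                                                                 
                                                                 
                                                                 
                                                                 
                                                                 
                                                                 
                                                                 
                                                                 
                                                                 
                                                                 


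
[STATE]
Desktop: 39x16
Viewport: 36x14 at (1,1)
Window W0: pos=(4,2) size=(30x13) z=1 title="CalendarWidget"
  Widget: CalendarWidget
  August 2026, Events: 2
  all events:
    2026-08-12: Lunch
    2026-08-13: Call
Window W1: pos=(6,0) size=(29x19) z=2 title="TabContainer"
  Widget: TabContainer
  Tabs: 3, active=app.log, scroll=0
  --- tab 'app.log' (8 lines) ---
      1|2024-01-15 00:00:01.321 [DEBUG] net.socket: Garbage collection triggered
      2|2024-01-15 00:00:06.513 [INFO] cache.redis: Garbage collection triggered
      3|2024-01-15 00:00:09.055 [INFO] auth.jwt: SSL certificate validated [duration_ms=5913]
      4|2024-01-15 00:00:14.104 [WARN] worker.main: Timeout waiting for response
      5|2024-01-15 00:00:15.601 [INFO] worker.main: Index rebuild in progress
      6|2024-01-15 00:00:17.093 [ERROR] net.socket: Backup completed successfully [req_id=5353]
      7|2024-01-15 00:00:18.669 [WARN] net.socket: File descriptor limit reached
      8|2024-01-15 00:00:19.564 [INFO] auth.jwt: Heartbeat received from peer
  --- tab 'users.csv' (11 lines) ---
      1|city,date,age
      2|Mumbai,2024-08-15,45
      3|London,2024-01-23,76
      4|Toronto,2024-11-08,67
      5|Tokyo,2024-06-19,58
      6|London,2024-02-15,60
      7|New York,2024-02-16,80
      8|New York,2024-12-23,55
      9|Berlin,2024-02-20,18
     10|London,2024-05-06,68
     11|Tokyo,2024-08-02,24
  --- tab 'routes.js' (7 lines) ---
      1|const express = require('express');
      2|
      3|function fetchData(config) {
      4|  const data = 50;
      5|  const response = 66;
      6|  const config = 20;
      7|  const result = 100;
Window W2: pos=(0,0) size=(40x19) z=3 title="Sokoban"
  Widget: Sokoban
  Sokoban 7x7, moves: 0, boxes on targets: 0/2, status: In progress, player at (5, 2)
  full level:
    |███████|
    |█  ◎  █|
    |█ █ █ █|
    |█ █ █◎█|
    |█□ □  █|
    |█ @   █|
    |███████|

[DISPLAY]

 Sokoban                            
────────────────────────────────────
███████                             
█  ◎  █                             
█ █ █ █                             
█ █ █◎█                             
█□ □  █                             
█ @   █                             
███████                             
Moves: 0  0/2                       
                                    
                                    
                                    
                                    


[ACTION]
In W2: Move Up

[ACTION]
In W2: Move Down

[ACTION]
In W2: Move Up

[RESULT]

 Sokoban                            
────────────────────────────────────
███████                             
█  ◎  █                             
█ █ █ █                             
█ █ █◎█                             
█□@□  █                             
█     █                             
███████                             
Moves: 3  0/2                       
                                    
                                    
                                    
                                    


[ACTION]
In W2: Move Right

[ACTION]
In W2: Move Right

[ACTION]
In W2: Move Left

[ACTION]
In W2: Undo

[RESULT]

 Sokoban                            
────────────────────────────────────
███████                             
█  ◎  █                             
█ █ █ █                             
█ █ █◎█                             
█□  @□█                             
█     █                             
███████                             
Moves: 5  0/2                       
                                    
                                    
                                    
                                    


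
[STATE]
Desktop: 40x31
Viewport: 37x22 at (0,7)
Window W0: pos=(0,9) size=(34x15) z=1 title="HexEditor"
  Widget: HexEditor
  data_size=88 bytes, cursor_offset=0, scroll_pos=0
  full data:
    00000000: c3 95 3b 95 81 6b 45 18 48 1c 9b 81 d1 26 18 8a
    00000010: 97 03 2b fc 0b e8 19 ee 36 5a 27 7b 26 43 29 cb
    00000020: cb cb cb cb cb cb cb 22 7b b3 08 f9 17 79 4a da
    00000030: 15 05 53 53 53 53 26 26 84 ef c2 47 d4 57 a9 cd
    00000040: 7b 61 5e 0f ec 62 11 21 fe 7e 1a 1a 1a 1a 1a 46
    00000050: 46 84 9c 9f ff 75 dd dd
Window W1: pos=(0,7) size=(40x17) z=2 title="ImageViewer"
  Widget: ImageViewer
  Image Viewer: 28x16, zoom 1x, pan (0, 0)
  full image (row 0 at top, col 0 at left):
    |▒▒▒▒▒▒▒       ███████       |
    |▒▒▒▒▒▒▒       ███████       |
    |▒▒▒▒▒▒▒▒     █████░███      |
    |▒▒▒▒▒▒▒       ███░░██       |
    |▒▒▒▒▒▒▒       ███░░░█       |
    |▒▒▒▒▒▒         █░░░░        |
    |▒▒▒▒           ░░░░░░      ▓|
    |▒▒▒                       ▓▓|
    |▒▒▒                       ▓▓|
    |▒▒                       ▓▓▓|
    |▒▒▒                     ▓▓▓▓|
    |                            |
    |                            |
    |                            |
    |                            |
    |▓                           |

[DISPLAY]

┏━━━━━━━━━━━━━━━━━━━━━━━━━━━━━━━━━━━━
┃ ImageViewer                        
┠────────────────────────────────────
┃▒▒▒▒▒▒▒       ███████               
┃▒▒▒▒▒▒▒       ███████               
┃▒▒▒▒▒▒▒▒     █████░███              
┃▒▒▒▒▒▒▒       ███░░██               
┃▒▒▒▒▒▒▒       ███░░░█               
┃▒▒▒▒▒▒         █░░░░                
┃▒▒▒▒           ░░░░░░      ▓        
┃▒▒▒                       ▓▓        
┃▒▒▒                       ▓▓        
┃▒▒                       ▓▓▓        
┃▒▒▒                     ▓▓▓▓        
┃                                    
┃                                    
┗━━━━━━━━━━━━━━━━━━━━━━━━━━━━━━━━━━━━
                                     
                                     
                                     
                                     
                                     


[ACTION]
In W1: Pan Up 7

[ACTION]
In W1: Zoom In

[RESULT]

┏━━━━━━━━━━━━━━━━━━━━━━━━━━━━━━━━━━━━
┃ ImageViewer                        
┠────────────────────────────────────
┃▒▒▒▒▒▒▒▒▒▒▒▒▒▒              ████████
┃▒▒▒▒▒▒▒▒▒▒▒▒▒▒              ████████
┃▒▒▒▒▒▒▒▒▒▒▒▒▒▒              ████████
┃▒▒▒▒▒▒▒▒▒▒▒▒▒▒              ████████
┃▒▒▒▒▒▒▒▒▒▒▒▒▒▒▒▒          ██████████
┃▒▒▒▒▒▒▒▒▒▒▒▒▒▒▒▒          ██████████
┃▒▒▒▒▒▒▒▒▒▒▒▒▒▒              ██████░░
┃▒▒▒▒▒▒▒▒▒▒▒▒▒▒              ██████░░
┃▒▒▒▒▒▒▒▒▒▒▒▒▒▒              ██████░░
┃▒▒▒▒▒▒▒▒▒▒▒▒▒▒              ██████░░
┃▒▒▒▒▒▒▒▒▒▒▒▒                  ██░░░░
┃▒▒▒▒▒▒▒▒▒▒▒▒                  ██░░░░
┃▒▒▒▒▒▒▒▒                      ░░░░░░
┗━━━━━━━━━━━━━━━━━━━━━━━━━━━━━━━━━━━━
                                     
                                     
                                     
                                     
                                     


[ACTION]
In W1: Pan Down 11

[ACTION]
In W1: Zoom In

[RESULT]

┏━━━━━━━━━━━━━━━━━━━━━━━━━━━━━━━━━━━━
┃ ImageViewer                        
┠────────────────────────────────────
┃▒▒▒▒▒▒▒▒▒▒▒▒▒▒▒▒▒▒▒▒▒               
┃▒▒▒▒▒▒▒▒▒▒▒▒▒▒▒▒▒▒▒▒▒               
┃▒▒▒▒▒▒▒▒▒▒▒▒▒▒▒▒▒▒▒▒▒               
┃▒▒▒▒▒▒▒▒▒▒▒▒▒▒▒▒▒▒▒▒▒               
┃▒▒▒▒▒▒▒▒▒▒▒▒▒▒▒▒▒▒                  
┃▒▒▒▒▒▒▒▒▒▒▒▒▒▒▒▒▒▒                  
┃▒▒▒▒▒▒▒▒▒▒▒▒▒▒▒▒▒▒                  
┃▒▒▒▒▒▒▒▒▒▒▒▒                        
┃▒▒▒▒▒▒▒▒▒▒▒▒                        
┃▒▒▒▒▒▒▒▒▒▒▒▒                        
┃▒▒▒▒▒▒▒▒▒                           
┃▒▒▒▒▒▒▒▒▒                           
┃▒▒▒▒▒▒▒▒▒                           
┗━━━━━━━━━━━━━━━━━━━━━━━━━━━━━━━━━━━━
                                     
                                     
                                     
                                     
                                     


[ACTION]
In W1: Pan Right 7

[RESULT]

┏━━━━━━━━━━━━━━━━━━━━━━━━━━━━━━━━━━━━
┃ ImageViewer                        
┠────────────────────────────────────
┃▒▒▒▒▒▒▒▒▒▒▒▒▒▒                     █
┃▒▒▒▒▒▒▒▒▒▒▒▒▒▒                     █
┃▒▒▒▒▒▒▒▒▒▒▒▒▒▒                     █
┃▒▒▒▒▒▒▒▒▒▒▒▒▒▒                     █
┃▒▒▒▒▒▒▒▒▒▒▒                         
┃▒▒▒▒▒▒▒▒▒▒▒                         
┃▒▒▒▒▒▒▒▒▒▒▒                         
┃▒▒▒▒▒                               
┃▒▒▒▒▒                               
┃▒▒▒▒▒                               
┃▒▒                                  
┃▒▒                                  
┃▒▒                                  
┗━━━━━━━━━━━━━━━━━━━━━━━━━━━━━━━━━━━━
                                     
                                     
                                     
                                     
                                     


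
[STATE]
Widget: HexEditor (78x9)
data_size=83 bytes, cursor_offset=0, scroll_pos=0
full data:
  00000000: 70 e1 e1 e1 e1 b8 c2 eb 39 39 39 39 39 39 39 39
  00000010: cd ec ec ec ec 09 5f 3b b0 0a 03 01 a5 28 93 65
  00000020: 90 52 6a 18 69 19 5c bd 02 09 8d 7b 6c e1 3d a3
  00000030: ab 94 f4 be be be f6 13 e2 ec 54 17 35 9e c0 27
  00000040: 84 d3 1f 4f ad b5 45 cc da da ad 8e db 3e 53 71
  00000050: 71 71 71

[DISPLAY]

00000000  70 e1 e1 e1 e1 b8 c2 eb  39 39 39 39 39 39 39 39  |p.......99999999|
00000010  cd ec ec ec ec 09 5f 3b  b0 0a 03 01 a5 28 93 65  |......_;.....(.e|
00000020  90 52 6a 18 69 19 5c bd  02 09 8d 7b 6c e1 3d a3  |.Rj.i.\....{l.=.|
00000030  ab 94 f4 be be be f6 13  e2 ec 54 17 35 9e c0 27  |..........T.5..'|
00000040  84 d3 1f 4f ad b5 45 cc  da da ad 8e db 3e 53 71  |...O..E......>Sq|
00000050  71 71 71                                          |qqq             |
                                                                              
                                                                              
                                                                              


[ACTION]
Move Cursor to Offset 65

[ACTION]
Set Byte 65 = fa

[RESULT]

00000000  70 e1 e1 e1 e1 b8 c2 eb  39 39 39 39 39 39 39 39  |p.......99999999|
00000010  cd ec ec ec ec 09 5f 3b  b0 0a 03 01 a5 28 93 65  |......_;.....(.e|
00000020  90 52 6a 18 69 19 5c bd  02 09 8d 7b 6c e1 3d a3  |.Rj.i.\....{l.=.|
00000030  ab 94 f4 be be be f6 13  e2 ec 54 17 35 9e c0 27  |..........T.5..'|
00000040  84 FA 1f 4f ad b5 45 cc  da da ad 8e db 3e 53 71  |...O..E......>Sq|
00000050  71 71 71                                          |qqq             |
                                                                              
                                                                              
                                                                              


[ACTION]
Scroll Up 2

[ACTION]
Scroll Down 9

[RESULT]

00000050  71 71 71                                          |qqq             |
                                                                              
                                                                              
                                                                              
                                                                              
                                                                              
                                                                              
                                                                              
                                                                              


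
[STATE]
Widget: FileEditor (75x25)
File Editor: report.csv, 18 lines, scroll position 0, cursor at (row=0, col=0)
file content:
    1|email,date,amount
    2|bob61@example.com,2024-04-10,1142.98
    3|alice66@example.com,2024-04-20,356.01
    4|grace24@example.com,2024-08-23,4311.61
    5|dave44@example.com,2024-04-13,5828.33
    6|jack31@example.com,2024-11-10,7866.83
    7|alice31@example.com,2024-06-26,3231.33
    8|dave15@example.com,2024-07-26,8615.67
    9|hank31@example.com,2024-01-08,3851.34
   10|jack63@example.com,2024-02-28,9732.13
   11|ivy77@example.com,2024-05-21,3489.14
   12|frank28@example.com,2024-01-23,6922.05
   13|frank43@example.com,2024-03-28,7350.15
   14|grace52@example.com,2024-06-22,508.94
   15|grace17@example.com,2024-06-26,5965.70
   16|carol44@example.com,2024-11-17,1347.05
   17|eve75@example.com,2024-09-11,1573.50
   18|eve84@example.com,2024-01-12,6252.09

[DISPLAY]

█mail,date,amount                                                         ▲
bob61@example.com,2024-04-10,1142.98                                      █
alice66@example.com,2024-04-20,356.01                                     ░
grace24@example.com,2024-08-23,4311.61                                    ░
dave44@example.com,2024-04-13,5828.33                                     ░
jack31@example.com,2024-11-10,7866.83                                     ░
alice31@example.com,2024-06-26,3231.33                                    ░
dave15@example.com,2024-07-26,8615.67                                     ░
hank31@example.com,2024-01-08,3851.34                                     ░
jack63@example.com,2024-02-28,9732.13                                     ░
ivy77@example.com,2024-05-21,3489.14                                      ░
frank28@example.com,2024-01-23,6922.05                                    ░
frank43@example.com,2024-03-28,7350.15                                    ░
grace52@example.com,2024-06-22,508.94                                     ░
grace17@example.com,2024-06-26,5965.70                                    ░
carol44@example.com,2024-11-17,1347.05                                    ░
eve75@example.com,2024-09-11,1573.50                                      ░
eve84@example.com,2024-01-12,6252.09                                      ░
                                                                          ░
                                                                          ░
                                                                          ░
                                                                          ░
                                                                          ░
                                                                          ░
                                                                          ▼


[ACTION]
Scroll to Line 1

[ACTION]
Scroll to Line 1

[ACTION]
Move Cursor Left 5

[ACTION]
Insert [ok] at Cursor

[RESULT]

ok█mail,date,amount                                                       ▲
bob61@example.com,2024-04-10,1142.98                                      █
alice66@example.com,2024-04-20,356.01                                     ░
grace24@example.com,2024-08-23,4311.61                                    ░
dave44@example.com,2024-04-13,5828.33                                     ░
jack31@example.com,2024-11-10,7866.83                                     ░
alice31@example.com,2024-06-26,3231.33                                    ░
dave15@example.com,2024-07-26,8615.67                                     ░
hank31@example.com,2024-01-08,3851.34                                     ░
jack63@example.com,2024-02-28,9732.13                                     ░
ivy77@example.com,2024-05-21,3489.14                                      ░
frank28@example.com,2024-01-23,6922.05                                    ░
frank43@example.com,2024-03-28,7350.15                                    ░
grace52@example.com,2024-06-22,508.94                                     ░
grace17@example.com,2024-06-26,5965.70                                    ░
carol44@example.com,2024-11-17,1347.05                                    ░
eve75@example.com,2024-09-11,1573.50                                      ░
eve84@example.com,2024-01-12,6252.09                                      ░
                                                                          ░
                                                                          ░
                                                                          ░
                                                                          ░
                                                                          ░
                                                                          ░
                                                                          ▼
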